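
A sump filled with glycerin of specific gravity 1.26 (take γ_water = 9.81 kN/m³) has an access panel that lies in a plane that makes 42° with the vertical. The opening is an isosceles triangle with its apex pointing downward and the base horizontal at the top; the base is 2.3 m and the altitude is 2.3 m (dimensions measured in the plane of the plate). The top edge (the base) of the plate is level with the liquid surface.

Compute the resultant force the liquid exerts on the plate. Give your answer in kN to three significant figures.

γ = 1.26 × 9.81 = 12.3606 kN/m³.
The plate makes 42° with the vertical, i.e. θ = 90° − 42° = 48° to the horizontal. Measuring y along the incline from the free-surface line, vertical depth h = y·sinθ with sinθ = 0.743145.
With the apex down, the centroid sits h/3 = 2.3/3 = 0.766667 m below the base (the top edge), so y_c = 0.766667 m and h_c = 0.766667 × 0.743145 = 0.569745 m.
A = ½ × 2.3 × 2.3 = 2.645 m².
Resultant F = γ·h_c·A = 12.3606 × 0.569745 × 2.645 = 18.6271 kN.

F ≈ 18.6 kN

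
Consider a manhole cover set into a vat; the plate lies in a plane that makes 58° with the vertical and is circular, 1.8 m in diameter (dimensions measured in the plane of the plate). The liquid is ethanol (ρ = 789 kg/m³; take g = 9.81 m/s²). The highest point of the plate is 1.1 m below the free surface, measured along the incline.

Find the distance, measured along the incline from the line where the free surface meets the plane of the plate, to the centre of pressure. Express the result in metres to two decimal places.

γ = ρg = 789 × 9.81 / 1000 = 7.74009 kN/m³.
The plate makes 58° with the vertical, i.e. θ = 90° − 58° = 32° to the horizontal. Measuring y along the incline from the free-surface line, vertical depth h = y·sinθ with sinθ = 0.529919.
The centroid is at the centre, 0.9 m below the top of the plate, so y_c = 1.1 + 0.9 = 2 m and h_c = 2 × 0.529919 = 1.05984 m.
A = π(0.9)² = 2.54469 m².
Resultant F = γ·h_c·A = 7.74009 × 1.05984 × 2.54469 = 20.8747 kN.
I_c = πr⁴/4 = π × 0.9⁴/4 = 0.5153 m⁴.
Centre of pressure: y_p = y_c + I_c/(y_c·A) = 2 + 0.5153/(2 × 2.54469) = 2 + 0.10125 = 2.10125 m along the plane.

y_p = 2.10 m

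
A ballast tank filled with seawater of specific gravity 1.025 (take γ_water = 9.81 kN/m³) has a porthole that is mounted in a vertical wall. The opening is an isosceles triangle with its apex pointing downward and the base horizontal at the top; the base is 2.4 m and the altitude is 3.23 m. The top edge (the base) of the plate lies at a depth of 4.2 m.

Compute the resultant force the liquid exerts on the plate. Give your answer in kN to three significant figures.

γ = 1.025 × 9.81 = 10.05525 kN/m³.
With the apex down, the centroid sits h/3 = 3.23/3 = 1.07667 m below the base (the top edge), so the centroid depth is h_c = 4.2 + 1.07667 = 5.27667 m.
A = ½ × 2.4 × 3.23 = 3.876 m².
Resultant F = γ·h_c·A = 10.05525 × 5.27667 × 3.876 = 205.654 kN.

F ≈ 206 kN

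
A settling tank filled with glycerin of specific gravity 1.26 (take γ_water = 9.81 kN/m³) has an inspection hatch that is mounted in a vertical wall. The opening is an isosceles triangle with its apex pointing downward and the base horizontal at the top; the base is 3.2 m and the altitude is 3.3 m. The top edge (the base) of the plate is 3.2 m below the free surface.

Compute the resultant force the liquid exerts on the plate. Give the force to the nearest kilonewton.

F ≈ 281 kN

γ = 1.26 × 9.81 = 12.3606 kN/m³.
With the apex down, the centroid sits h/3 = 3.3/3 = 1.1 m below the base (the top edge), so the centroid depth is h_c = 3.2 + 1.1 = 4.3 m.
A = ½ × 3.2 × 3.3 = 5.28 m².
Resultant F = γ·h_c·A = 12.3606 × 4.3 × 5.28 = 280.635 kN.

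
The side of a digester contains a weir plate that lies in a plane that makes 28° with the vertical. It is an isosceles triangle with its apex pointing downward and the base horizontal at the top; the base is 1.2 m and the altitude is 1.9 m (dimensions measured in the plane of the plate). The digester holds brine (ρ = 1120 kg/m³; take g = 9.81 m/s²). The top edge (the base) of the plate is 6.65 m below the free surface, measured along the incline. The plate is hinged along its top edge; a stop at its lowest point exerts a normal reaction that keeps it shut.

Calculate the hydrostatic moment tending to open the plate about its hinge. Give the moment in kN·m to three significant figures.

M ≈ 53.2 kN·m

γ = ρg = 1120 × 9.81 / 1000 = 10.9872 kN/m³.
The plate makes 28° with the vertical, i.e. θ = 90° − 28° = 62° to the horizontal. Measuring y along the incline from the free-surface line, vertical depth h = y·sinθ with sinθ = 0.882948.
With the apex down, the centroid sits h/3 = 1.9/3 = 0.633333 m below the base (the top edge), so y_c = 6.65 + 0.633333 = 7.28333 m and h_c = 7.28333 × 0.882948 = 6.4308 m.
A = ½ × 1.2 × 1.9 = 1.14 m².
Resultant F = γ·h_c·A = 10.9872 × 6.4308 × 1.14 = 80.5484 kN.
I_c = b·h³/36 = 1.2 × 1.9³/36 = 0.228633 m⁴.
Centre of pressure: y_p = y_c + I_c/(y_c·A) = 7.28333 + 0.228633/(7.28333 × 1.14) = 7.28333 + 0.0275362 = 7.31087 m along the plane.
The resultant acts 0.633333 + 0.0275362 = 0.660869 m (along the plate) below the hinge at the top edge, so the moment about the hinge is M = F × 0.660869 = 80.5484 × 0.660869 = 53.2319 kN·m.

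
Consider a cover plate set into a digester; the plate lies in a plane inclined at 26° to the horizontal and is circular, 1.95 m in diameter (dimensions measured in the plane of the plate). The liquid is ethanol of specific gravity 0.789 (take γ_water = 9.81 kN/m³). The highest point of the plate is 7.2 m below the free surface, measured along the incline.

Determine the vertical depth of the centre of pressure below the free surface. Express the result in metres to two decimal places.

γ = 0.789 × 9.81 = 7.74009 kN/m³.
Let θ = 26° be the plate's angle to the horizontal; measure y along the incline from where the plane meets the free surface. Vertical depth h = y·sinθ with sinθ = 0.438371.
The centroid is at the centre, 0.975 m below the top of the plate, so y_c = 7.2 + 0.975 = 8.175 m and h_c = 8.175 × 0.438371 = 3.58368 m.
A = π(0.975)² = 2.98648 m².
Resultant F = γ·h_c·A = 7.74009 × 3.58368 × 2.98648 = 82.839 kN.
I_c = πr⁴/4 = π × 0.975⁴/4 = 0.709755 m⁴.
Centre of pressure: y_p = y_c + I_c/(y_c·A) = 8.175 + 0.709755/(8.175 × 2.98648) = 8.175 + 0.0290711 = 8.20407 m along the plane.
Vertically, h_p = y_p·sinθ = 8.20407 × 0.438371 = 3.59643 m.

h_p = 3.60 m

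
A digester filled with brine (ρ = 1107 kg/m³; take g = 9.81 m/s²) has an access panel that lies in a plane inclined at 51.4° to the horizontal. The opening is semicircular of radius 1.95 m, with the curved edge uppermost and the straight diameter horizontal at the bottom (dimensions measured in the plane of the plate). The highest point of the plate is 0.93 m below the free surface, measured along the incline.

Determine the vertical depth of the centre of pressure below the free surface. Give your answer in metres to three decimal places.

h_p = 1.705 m

γ = ρg = 1107 × 9.81 / 1000 = 10.85967 kN/m³.
Let θ = 51.4° be the plate's angle to the horizontal; measure y along the incline from where the plane meets the free surface. Vertical depth h = y·sinθ with sinθ = 0.781520.
The centroid lies 4r/(3π) = 0.827606 m above the diameter, so r − 4r/(3π) = 1.95 − 0.827606 = 1.12239 m below the topmost point, so y_c = 0.93 + 1.12239 = 2.05239 m and h_c = 2.05239 × 0.781520 = 1.60398 m.
A = πr²/2 = π × 1.95²/2 = 5.97295 m².
Resultant F = γ·h_c·A = 10.85967 × 1.60398 × 5.97295 = 104.041 kN.
I_c = (π/8 − 8/(9π))·r⁴ = 0.109757 × 1.95⁴ = 1.58698 m⁴.
Centre of pressure: y_p = y_c + I_c/(y_c·A) = 2.05239 + 1.58698/(2.05239 × 5.97295) = 2.05239 + 0.129456 = 2.18185 m along the plane.
Vertically, h_p = y_p·sinθ = 2.18185 × 0.781520 = 1.70516 m.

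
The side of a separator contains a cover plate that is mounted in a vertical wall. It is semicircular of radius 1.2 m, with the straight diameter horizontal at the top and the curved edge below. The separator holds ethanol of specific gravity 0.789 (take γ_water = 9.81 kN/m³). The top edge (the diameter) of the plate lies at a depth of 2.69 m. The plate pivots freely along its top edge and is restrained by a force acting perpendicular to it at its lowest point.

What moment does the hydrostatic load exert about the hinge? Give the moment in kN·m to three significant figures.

γ = 0.789 × 9.81 = 7.74009 kN/m³.
The centroid of a semicircle lies 4r/(3π) = 0.509296 m from the diameter, here below the top edge, so the centroid depth is h_c = 2.69 + 0.509296 = 3.1993 m.
A = πr²/2 = π × 1.2²/2 = 2.26195 m².
Resultant F = γ·h_c·A = 7.74009 × 3.1993 × 2.26195 = 56.0124 kN.
I_c = (π/8 − 8/(9π))·r⁴ = 0.109757 × 1.2⁴ = 0.227592 m⁴.
Centre of pressure: y_p = y_c + I_c/(y_c·A) = 3.1993 + 0.227592/(3.1993 × 2.26195) = 3.1993 + 0.0314499 = 3.23075 m along the plane.
The resultant acts 0.509296 + 0.0314499 = 0.540746 m (along the plate) below the hinge at the top edge, so the moment about the hinge is M = F × 0.540746 = 56.0124 × 0.540746 = 30.2885 kN·m.

M ≈ 30.3 kN·m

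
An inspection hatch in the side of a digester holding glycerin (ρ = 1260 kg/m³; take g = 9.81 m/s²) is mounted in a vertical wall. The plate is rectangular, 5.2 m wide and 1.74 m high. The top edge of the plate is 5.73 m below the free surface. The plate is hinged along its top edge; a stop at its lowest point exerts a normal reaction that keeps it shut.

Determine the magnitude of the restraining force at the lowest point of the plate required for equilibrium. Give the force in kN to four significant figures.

γ = ρg = 1260 × 9.81 / 1000 = 12.3606 kN/m³.
The centroid lies 1.74/2 = 0.87 m below the top edge, so the centroid depth is h_c = 5.73 + 0.87 = 6.6 m.
A = 5.2 × 1.74 = 9.048 m².
Resultant F = γ·h_c·A = 12.3606 × 6.6 × 9.048 = 738.135 kN.
I_c = b·h³/12 = 5.2 × 1.74³/12 = 2.28281 m⁴.
Centre of pressure: y_p = y_c + I_c/(y_c·A) = 6.6 + 2.28281/(6.6 × 9.048) = 6.6 + 0.0382273 = 6.63823 m along the plane.
The resultant acts 0.87 + 0.0382273 = 0.908227 m (along the plate) below the hinge at the top edge, so the moment about the hinge is M = F × 0.908227 = 738.135 × 0.908227 = 670.394 kN·m.
A normal force at the bottom, 1.74 m from the hinge, must supply this moment: P = 670.394/1.74 = 385.284 kN.

P ≈ 385.3 kN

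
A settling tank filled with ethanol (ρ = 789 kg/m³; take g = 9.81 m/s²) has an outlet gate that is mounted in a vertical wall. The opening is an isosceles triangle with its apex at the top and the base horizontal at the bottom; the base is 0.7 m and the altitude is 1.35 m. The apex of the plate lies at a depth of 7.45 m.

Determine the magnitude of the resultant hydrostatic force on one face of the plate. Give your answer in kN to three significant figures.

F ≈ 30.5 kN

γ = ρg = 789 × 9.81 / 1000 = 7.74009 kN/m³.
With the apex up, the centroid sits 2h/3 = 2 × 1.35/3 = 0.9 m below the apex, so the centroid depth is h_c = 7.45 + 0.9 = 8.35 m.
A = ½ × 0.7 × 1.35 = 0.4725 m².
Resultant F = γ·h_c·A = 7.74009 × 8.35 × 0.4725 = 30.5376 kN.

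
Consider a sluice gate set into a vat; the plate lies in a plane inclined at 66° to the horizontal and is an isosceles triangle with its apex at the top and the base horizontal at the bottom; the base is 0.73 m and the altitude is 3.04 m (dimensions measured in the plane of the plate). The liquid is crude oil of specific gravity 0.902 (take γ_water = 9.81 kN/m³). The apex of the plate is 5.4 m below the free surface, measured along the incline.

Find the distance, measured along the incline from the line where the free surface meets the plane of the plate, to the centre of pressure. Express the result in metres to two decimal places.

y_p = 7.50 m

γ = 0.902 × 9.81 = 8.84862 kN/m³.
Let θ = 66° be the plate's angle to the horizontal; measure y along the incline from where the plane meets the free surface. Vertical depth h = y·sinθ with sinθ = 0.913545.
With the apex up, the centroid sits 2h/3 = 2 × 3.04/3 = 2.02667 m below the apex, so y_c = 5.4 + 2.02667 = 7.42667 m and h_c = 7.42667 × 0.913545 = 6.7846 m.
A = ½ × 0.73 × 3.04 = 1.1096 m².
Resultant F = γ·h_c·A = 8.84862 × 6.7846 × 1.1096 = 66.6141 kN.
I_c = b·h³/36 = 0.73 × 3.04³/36 = 0.569693 m⁴.
Centre of pressure: y_p = y_c + I_c/(y_c·A) = 7.42667 + 0.569693/(7.42667 × 1.1096) = 7.42667 + 0.0691322 = 7.4958 m along the plane.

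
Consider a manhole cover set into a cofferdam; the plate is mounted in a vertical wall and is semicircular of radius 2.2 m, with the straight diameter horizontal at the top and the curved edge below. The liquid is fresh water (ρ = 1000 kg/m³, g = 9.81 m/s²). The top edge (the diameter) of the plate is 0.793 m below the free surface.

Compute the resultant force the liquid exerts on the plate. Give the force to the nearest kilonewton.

F ≈ 129 kN

γ = ρg = 1000 × 9.81 = 9810 N/m³ = 9.81 kN/m³.
The centroid of a semicircle lies 4r/(3π) = 0.933709 m from the diameter, here below the top edge, so the centroid depth is h_c = 0.793 + 0.933709 = 1.72671 m.
A = πr²/2 = π × 2.2²/2 = 7.60265 m².
Resultant F = γ·h_c·A = 9.81 × 1.72671 × 7.60265 = 128.781 kN.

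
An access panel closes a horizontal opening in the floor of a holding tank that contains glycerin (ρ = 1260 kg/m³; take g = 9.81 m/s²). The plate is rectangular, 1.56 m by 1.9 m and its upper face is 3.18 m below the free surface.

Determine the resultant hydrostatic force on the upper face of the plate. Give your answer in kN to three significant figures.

F ≈ 117 kN

γ = ρg = 1260 × 9.81 / 1000 = 12.3606 kN/m³.
The plate is horizontal, so pressure is uniform at p = γ·h = 12.3606 × 3.18 = 39.3067 kN/m².
A = 1.56 × 1.9 = 2.964 m².
F = p·A = 39.3067 × 2.964 = 116.505 kN.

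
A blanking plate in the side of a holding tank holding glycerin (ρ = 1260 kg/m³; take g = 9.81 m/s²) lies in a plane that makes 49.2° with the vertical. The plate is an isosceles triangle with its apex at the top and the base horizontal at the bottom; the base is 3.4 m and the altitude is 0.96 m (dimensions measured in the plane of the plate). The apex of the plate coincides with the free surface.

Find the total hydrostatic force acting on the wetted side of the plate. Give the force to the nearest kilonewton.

γ = ρg = 1260 × 9.81 / 1000 = 12.3606 kN/m³.
The plate makes 49.2° with the vertical, i.e. θ = 90° − 49.2° = 40.8° to the horizontal. Measuring y along the incline from the free-surface line, vertical depth h = y·sinθ with sinθ = 0.653421.
With the apex up, the centroid sits 2h/3 = 2 × 0.96/3 = 0.64 m below the apex, so y_c = 0.64 m and h_c = 0.64 × 0.653421 = 0.418189 m.
A = ½ × 3.4 × 0.96 = 1.632 m².
Resultant F = γ·h_c·A = 12.3606 × 0.418189 × 1.632 = 8.43592 kN.

F ≈ 8 kN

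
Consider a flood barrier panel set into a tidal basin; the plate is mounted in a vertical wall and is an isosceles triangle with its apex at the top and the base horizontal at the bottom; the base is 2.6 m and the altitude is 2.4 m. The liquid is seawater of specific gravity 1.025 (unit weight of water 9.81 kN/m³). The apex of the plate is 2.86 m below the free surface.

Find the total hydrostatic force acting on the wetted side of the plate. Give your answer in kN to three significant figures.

F ≈ 140 kN

γ = 1.025 × 9.81 = 10.05525 kN/m³.
With the apex up, the centroid sits 2h/3 = 2 × 2.4/3 = 1.6 m below the apex, so the centroid depth is h_c = 2.86 + 1.6 = 4.46 m.
A = ½ × 2.6 × 2.4 = 3.12 m².
Resultant F = γ·h_c·A = 10.05525 × 4.46 × 3.12 = 139.921 kN.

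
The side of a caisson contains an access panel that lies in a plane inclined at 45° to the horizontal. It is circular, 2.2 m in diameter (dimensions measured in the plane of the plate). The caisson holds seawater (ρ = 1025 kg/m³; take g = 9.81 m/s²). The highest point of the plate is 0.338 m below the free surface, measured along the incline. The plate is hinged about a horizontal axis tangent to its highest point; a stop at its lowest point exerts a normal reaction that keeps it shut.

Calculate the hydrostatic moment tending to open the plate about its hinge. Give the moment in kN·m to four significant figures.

γ = ρg = 1025 × 9.81 / 1000 = 10.05525 kN/m³.
Let θ = 45° be the plate's angle to the horizontal; measure y along the incline from where the plane meets the free surface. Vertical depth h = y·sinθ with sinθ = 0.707107.
The centroid is at the centre, 1.1 m below the top of the plate, so y_c = 0.338 + 1.1 = 1.438 m and h_c = 1.438 × 0.707107 = 1.01682 m.
A = π(1.1)² = 3.80133 m².
Resultant F = γ·h_c·A = 10.05525 × 1.01682 × 3.80133 = 38.8662 kN.
I_c = πr⁴/4 = π × 1.1⁴/4 = 1.1499 m⁴.
Centre of pressure: y_p = y_c + I_c/(y_c·A) = 1.438 + 1.1499/(1.438 × 3.80133) = 1.438 + 0.210361 = 1.64836 m along the plane.
The resultant acts 1.1 + 0.210361 = 1.31036 m (along the plate) below the hinge at the top edge, so the moment about the hinge is M = F × 1.31036 = 38.8662 × 1.31036 = 50.9287 kN·m.

M ≈ 50.93 kN·m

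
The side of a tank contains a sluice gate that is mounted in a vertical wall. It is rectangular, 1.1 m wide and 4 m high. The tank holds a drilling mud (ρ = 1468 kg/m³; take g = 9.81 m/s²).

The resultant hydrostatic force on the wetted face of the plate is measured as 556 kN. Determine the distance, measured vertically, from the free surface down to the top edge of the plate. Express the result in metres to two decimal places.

γ = ρg = 1468 × 9.81 / 1000 = 14.40108 kN/m³.
A = 1.1 × 4 = 4.4 m².
From F = γ·h_c·A, the centroid depth is h_c = 556/(14.40108 × 4.4) = 8.77459 m.
The centroid lies 4/2 = 2 m below the top edge, so the top edge sits at h_top = 8.77459 − 2 = 6.77459 m below the surface.

d_top ≈ 6.77 m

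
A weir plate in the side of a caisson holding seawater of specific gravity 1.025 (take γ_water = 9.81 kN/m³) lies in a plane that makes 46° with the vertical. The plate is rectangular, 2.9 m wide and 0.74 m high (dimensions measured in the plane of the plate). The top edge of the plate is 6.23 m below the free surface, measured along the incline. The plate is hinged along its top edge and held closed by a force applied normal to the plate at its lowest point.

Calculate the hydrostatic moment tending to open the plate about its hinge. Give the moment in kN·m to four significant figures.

M ≈ 37.29 kN·m

γ = 1.025 × 9.81 = 10.05525 kN/m³.
The plate makes 46° with the vertical, i.e. θ = 90° − 46° = 44° to the horizontal. Measuring y along the incline from the free-surface line, vertical depth h = y·sinθ with sinθ = 0.694658.
The centroid lies 0.74/2 = 0.37 m below the top edge, so y_c = 6.23 + 0.37 = 6.6 m and h_c = 6.6 × 0.694658 = 4.58474 m.
A = 2.9 × 0.74 = 2.146 m².
Resultant F = γ·h_c·A = 10.05525 × 4.58474 × 2.146 = 98.9321 kN.
I_c = b·h³/12 = 2.9 × 0.74³/12 = 0.0979291 m⁴.
Centre of pressure: y_p = y_c + I_c/(y_c·A) = 6.6 + 0.0979291/(6.6 × 2.146) = 6.6 + 0.00691414 = 6.60691 m along the plane.
The resultant acts 0.37 + 0.00691414 = 0.376914 m (along the plate) below the hinge at the top edge, so the moment about the hinge is M = F × 0.376914 = 98.9321 × 0.376914 = 37.2889 kN·m.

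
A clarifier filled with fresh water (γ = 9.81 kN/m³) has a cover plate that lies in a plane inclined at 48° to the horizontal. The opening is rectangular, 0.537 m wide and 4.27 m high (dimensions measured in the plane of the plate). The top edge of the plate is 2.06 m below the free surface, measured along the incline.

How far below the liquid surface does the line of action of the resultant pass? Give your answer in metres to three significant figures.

h_p = 3.39 m

γ = 9.81 kN/m³.
Let θ = 48° be the plate's angle to the horizontal; measure y along the incline from where the plane meets the free surface. Vertical depth h = y·sinθ with sinθ = 0.743145.
The centroid lies 4.27/2 = 2.135 m below the top edge, so y_c = 2.06 + 2.135 = 4.195 m and h_c = 4.195 × 0.743145 = 3.11749 m.
A = 0.537 × 4.27 = 2.29299 m².
Resultant F = γ·h_c·A = 9.81 × 3.11749 × 2.29299 = 70.1255 kN.
I_c = b·h³/12 = 0.537 × 4.27³/12 = 3.48399 m⁴.
Centre of pressure: y_p = y_c + I_c/(y_c·A) = 4.195 + 3.48399/(4.195 × 2.29299) = 4.195 + 0.362195 = 4.5572 m along the plane.
Vertically, h_p = y_p·sinθ = 4.5572 × 0.743145 = 3.38666 m.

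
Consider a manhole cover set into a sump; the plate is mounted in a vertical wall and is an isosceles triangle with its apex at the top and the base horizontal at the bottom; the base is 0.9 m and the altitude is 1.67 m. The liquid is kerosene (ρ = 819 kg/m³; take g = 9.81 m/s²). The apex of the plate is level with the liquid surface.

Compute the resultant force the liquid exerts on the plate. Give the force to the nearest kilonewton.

F ≈ 7 kN

γ = ρg = 819 × 9.81 / 1000 = 8.03439 kN/m³.
With the apex up, the centroid sits 2h/3 = 2 × 1.67/3 = 1.11333 m below the apex, so the centroid depth is h_c = 1.11333 m.
A = ½ × 0.9 × 1.67 = 0.7515 m².
Resultant F = γ·h_c·A = 8.03439 × 1.11333 × 0.7515 = 6.72211 kN.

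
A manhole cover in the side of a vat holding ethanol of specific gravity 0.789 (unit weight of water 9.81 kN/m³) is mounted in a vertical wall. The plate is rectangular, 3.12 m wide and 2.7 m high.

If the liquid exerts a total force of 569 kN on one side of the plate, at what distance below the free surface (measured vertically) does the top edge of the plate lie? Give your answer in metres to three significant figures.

d_top ≈ 7.38 m

γ = 0.789 × 9.81 = 7.74009 kN/m³.
A = 3.12 × 2.7 = 8.424 m².
From F = γ·h_c·A, the centroid depth is h_c = 569/(7.74009 × 8.424) = 8.72666 m.
The centroid lies 2.7/2 = 1.35 m below the top edge, so the top edge sits at h_top = 8.72666 − 1.35 = 7.37666 m below the surface.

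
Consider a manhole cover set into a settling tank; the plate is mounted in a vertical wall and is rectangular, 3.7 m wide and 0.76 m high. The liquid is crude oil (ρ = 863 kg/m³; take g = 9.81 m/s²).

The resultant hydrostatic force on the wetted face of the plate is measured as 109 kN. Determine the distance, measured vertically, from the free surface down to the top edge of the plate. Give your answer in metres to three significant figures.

γ = ρg = 863 × 9.81 / 1000 = 8.46603 kN/m³.
A = 3.7 × 0.76 = 2.812 m².
From F = γ·h_c·A, the centroid depth is h_c = 109/(8.46603 × 2.812) = 4.57859 m.
The centroid lies 0.76/2 = 0.38 m below the top edge, so the top edge sits at h_top = 4.57859 − 0.38 = 4.19859 m below the surface.

d_top ≈ 4.20 m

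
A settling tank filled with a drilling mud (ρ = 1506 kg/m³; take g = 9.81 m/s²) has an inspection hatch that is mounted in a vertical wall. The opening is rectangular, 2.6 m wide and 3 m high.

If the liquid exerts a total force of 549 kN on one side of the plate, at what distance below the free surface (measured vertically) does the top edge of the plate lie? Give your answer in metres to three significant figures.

γ = ρg = 1506 × 9.81 / 1000 = 14.77386 kN/m³.
A = 2.6 × 3 = 7.8 m².
From F = γ·h_c·A, the centroid depth is h_c = 549/(14.77386 × 7.8) = 4.76413 m.
The centroid lies 3/2 = 1.5 m below the top edge, so the top edge sits at h_top = 4.76413 − 1.5 = 3.26413 m below the surface.

d_top ≈ 3.26 m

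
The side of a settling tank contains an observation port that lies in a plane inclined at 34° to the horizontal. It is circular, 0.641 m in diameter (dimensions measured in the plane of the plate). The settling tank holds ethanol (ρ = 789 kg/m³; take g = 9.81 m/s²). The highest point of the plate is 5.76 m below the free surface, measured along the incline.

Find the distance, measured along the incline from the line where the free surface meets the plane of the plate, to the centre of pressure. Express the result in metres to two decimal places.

y_p = 6.08 m

γ = ρg = 789 × 9.81 / 1000 = 7.74009 kN/m³.
Let θ = 34° be the plate's angle to the horizontal; measure y along the incline from where the plane meets the free surface. Vertical depth h = y·sinθ with sinθ = 0.559193.
The centroid is at the centre, 0.3205 m below the top of the plate, so y_c = 5.76 + 0.3205 = 6.0805 m and h_c = 6.0805 × 0.559193 = 3.40017 m.
A = π(0.3205)² = 0.322705 m².
Resultant F = γ·h_c·A = 7.74009 × 3.40017 × 0.322705 = 8.49283 kN.
I_c = πr⁴/4 = π × 0.3205⁴/4 = 0.00828709 m⁴.
Centre of pressure: y_p = y_c + I_c/(y_c·A) = 6.0805 + 0.00828709/(6.0805 × 0.322705) = 6.0805 + 0.00422335 = 6.08472 m along the plane.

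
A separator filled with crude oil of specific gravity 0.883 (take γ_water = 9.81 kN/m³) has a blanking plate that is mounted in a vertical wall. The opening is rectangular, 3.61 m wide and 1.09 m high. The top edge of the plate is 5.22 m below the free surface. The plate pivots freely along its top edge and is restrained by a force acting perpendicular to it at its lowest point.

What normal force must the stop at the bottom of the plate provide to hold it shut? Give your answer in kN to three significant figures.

P ≈ 101 kN

γ = 0.883 × 9.81 = 8.66223 kN/m³.
The centroid lies 1.09/2 = 0.545 m below the top edge, so the centroid depth is h_c = 5.22 + 0.545 = 5.765 m.
A = 3.61 × 1.09 = 3.9349 m².
Resultant F = γ·h_c·A = 8.66223 × 5.765 × 3.9349 = 196.5 kN.
I_c = b·h³/12 = 3.61 × 1.09³/12 = 0.389588 m⁴.
Centre of pressure: y_p = y_c + I_c/(y_c·A) = 5.765 + 0.389588/(5.765 × 3.9349) = 5.765 + 0.017174 = 5.78217 m along the plane.
The resultant acts 0.545 + 0.017174 = 0.562174 m (along the plate) below the hinge at the top edge, so the moment about the hinge is M = F × 0.562174 = 196.5 × 0.562174 = 110.467 kN·m.
A normal force at the bottom, 1.09 m from the hinge, must supply this moment: P = 110.467/1.09 = 101.346 kN.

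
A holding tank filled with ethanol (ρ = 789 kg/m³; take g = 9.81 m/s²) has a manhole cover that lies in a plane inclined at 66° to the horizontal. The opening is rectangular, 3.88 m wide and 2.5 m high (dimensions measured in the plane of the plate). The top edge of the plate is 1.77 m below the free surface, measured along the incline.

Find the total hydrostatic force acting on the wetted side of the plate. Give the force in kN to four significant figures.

F ≈ 207.1 kN

γ = ρg = 789 × 9.81 / 1000 = 7.74009 kN/m³.
Let θ = 66° be the plate's angle to the horizontal; measure y along the incline from where the plane meets the free surface. Vertical depth h = y·sinθ with sinθ = 0.913545.
The centroid lies 2.5/2 = 1.25 m below the top edge, so y_c = 1.77 + 1.25 = 3.02 m and h_c = 3.02 × 0.913545 = 2.75891 m.
A = 3.88 × 2.5 = 9.7 m².
Resultant F = γ·h_c·A = 7.74009 × 2.75891 × 9.7 = 207.136 kN.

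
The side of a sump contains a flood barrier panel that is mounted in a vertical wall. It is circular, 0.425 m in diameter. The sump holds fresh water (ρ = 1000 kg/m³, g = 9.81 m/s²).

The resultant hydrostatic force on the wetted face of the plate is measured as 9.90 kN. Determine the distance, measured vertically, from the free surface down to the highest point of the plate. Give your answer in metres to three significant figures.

d_top ≈ 6.90 m

γ = ρg = 1000 × 9.81 = 9810 N/m³ = 9.81 kN/m³.
A = π(0.2125)² = 0.141863 m².
From F = γ·h_c·A, the centroid depth is h_c = 9.90/(9.81 × 0.141863) = 7.11372 m.
The centroid is at the centre, 0.2125 m below the top of the plate, so the highest point sits at h_top = 7.11372 − 0.2125 = 6.90122 m below the surface.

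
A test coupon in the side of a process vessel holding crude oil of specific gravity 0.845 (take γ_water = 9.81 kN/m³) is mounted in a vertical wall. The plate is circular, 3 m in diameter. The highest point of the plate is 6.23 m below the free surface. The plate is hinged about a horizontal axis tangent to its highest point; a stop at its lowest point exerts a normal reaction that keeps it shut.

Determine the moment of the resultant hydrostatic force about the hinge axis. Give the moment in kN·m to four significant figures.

M ≈ 712.4 kN·m

γ = 0.845 × 9.81 = 8.28945 kN/m³.
The centroid is at the centre, 1.5 m below the top of the plate, so the centroid depth is h_c = 6.23 + 1.5 = 7.73 m.
A = π(1.5)² = 7.06858 m².
Resultant F = γ·h_c·A = 8.28945 × 7.73 × 7.06858 = 452.937 kN.
I_c = πr⁴/4 = π × 1.5⁴/4 = 3.97608 m⁴.
Centre of pressure: y_p = y_c + I_c/(y_c·A) = 7.73 + 3.97608/(7.73 × 7.06858) = 7.73 + 0.0727685 = 7.80277 m along the plane.
The resultant acts 1.5 + 0.0727685 = 1.57277 m (along the plate) below the hinge at the top edge, so the moment about the hinge is M = F × 1.57277 = 452.937 × 1.57277 = 712.366 kN·m.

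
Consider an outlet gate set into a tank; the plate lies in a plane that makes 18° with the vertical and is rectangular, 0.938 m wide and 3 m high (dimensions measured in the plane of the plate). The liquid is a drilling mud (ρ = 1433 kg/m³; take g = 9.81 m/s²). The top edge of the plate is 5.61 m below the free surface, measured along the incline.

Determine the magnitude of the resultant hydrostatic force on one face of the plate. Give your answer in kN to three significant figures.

γ = ρg = 1433 × 9.81 / 1000 = 14.05773 kN/m³.
The plate makes 18° with the vertical, i.e. θ = 90° − 18° = 72° to the horizontal. Measuring y along the incline from the free-surface line, vertical depth h = y·sinθ with sinθ = 0.951057.
The centroid lies 3/2 = 1.5 m below the top edge, so y_c = 5.61 + 1.5 = 7.11 m and h_c = 7.11 × 0.951057 = 6.76202 m.
A = 0.938 × 3 = 2.814 m².
Resultant F = γ·h_c·A = 14.05773 × 6.76202 × 2.814 = 267.495 kN.

F ≈ 267 kN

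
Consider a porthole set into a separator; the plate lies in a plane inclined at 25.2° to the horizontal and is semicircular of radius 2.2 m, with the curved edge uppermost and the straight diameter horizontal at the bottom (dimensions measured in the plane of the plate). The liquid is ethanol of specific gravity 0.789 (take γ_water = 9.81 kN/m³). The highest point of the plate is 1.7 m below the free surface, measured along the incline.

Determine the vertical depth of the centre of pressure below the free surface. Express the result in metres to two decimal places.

γ = 0.789 × 9.81 = 7.74009 kN/m³.
Let θ = 25.2° be the plate's angle to the horizontal; measure y along the incline from where the plane meets the free surface. Vertical depth h = y·sinθ with sinθ = 0.425779.
The centroid lies 4r/(3π) = 0.933709 m above the diameter, so r − 4r/(3π) = 2.2 − 0.933709 = 1.26629 m below the topmost point, so y_c = 1.7 + 1.26629 = 2.96629 m and h_c = 2.96629 × 0.425779 = 1.26298 m.
A = πr²/2 = π × 2.2²/2 = 7.60265 m².
Resultant F = γ·h_c·A = 7.74009 × 1.26298 × 7.60265 = 74.3203 kN.
I_c = (π/8 − 8/(9π))·r⁴ = 0.109757 × 2.2⁴ = 2.57112 m⁴.
Centre of pressure: y_p = y_c + I_c/(y_c·A) = 2.96629 + 2.57112/(2.96629 × 7.60265) = 2.96629 + 0.11401 = 3.0803 m along the plane.
Vertically, h_p = y_p·sinθ = 3.0803 × 0.425779 = 1.31153 m.

h_p = 1.31 m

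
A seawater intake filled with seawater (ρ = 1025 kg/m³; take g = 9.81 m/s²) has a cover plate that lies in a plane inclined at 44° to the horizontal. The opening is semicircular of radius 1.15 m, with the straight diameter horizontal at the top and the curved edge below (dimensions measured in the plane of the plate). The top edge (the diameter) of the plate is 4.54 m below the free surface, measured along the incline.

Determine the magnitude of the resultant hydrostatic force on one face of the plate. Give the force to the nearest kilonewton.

F ≈ 73 kN

γ = ρg = 1025 × 9.81 / 1000 = 10.05525 kN/m³.
Let θ = 44° be the plate's angle to the horizontal; measure y along the incline from where the plane meets the free surface. Vertical depth h = y·sinθ with sinθ = 0.694658.
The centroid of a semicircle lies 4r/(3π) = 0.488075 m from the diameter, here below the top edge, so y_c = 4.54 + 0.488075 = 5.02808 m and h_c = 5.02808 × 0.694658 = 3.4928 m.
A = πr²/2 = π × 1.15²/2 = 2.07738 m².
Resultant F = γ·h_c·A = 10.05525 × 3.4928 × 2.07738 = 72.9596 kN.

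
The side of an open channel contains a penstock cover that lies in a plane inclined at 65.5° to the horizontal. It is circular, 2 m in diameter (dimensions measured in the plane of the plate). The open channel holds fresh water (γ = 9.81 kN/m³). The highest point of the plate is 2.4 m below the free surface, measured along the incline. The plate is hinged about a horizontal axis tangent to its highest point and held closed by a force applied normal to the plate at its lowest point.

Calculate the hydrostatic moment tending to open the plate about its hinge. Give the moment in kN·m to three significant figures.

M ≈ 102 kN·m

γ = 9.81 kN/m³.
Let θ = 65.5° be the plate's angle to the horizontal; measure y along the incline from where the plane meets the free surface. Vertical depth h = y·sinθ with sinθ = 0.909961.
The centroid is at the centre, 1 m below the top of the plate, so y_c = 2.4 + 1 = 3.4 m and h_c = 3.4 × 0.909961 = 3.09387 m.
A = π(1)² = 3.14159 m².
Resultant F = γ·h_c·A = 9.81 × 3.09387 × 3.14159 = 95.35 kN.
I_c = πr⁴/4 = π × 1⁴/4 = 0.785398 m⁴.
Centre of pressure: y_p = y_c + I_c/(y_c·A) = 3.4 + 0.785398/(3.4 × 3.14159) = 3.4 + 0.0735295 = 3.47353 m along the plane.
The resultant acts 1 + 0.0735295 = 1.07353 m (along the plate) below the hinge at the top edge, so the moment about the hinge is M = F × 1.07353 = 95.35 × 1.07353 = 102.361 kN·m.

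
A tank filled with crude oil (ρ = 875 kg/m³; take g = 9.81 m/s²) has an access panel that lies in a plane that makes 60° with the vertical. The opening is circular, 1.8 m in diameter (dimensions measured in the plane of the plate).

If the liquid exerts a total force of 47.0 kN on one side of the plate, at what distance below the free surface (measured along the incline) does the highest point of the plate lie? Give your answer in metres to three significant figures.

γ = ρg = 875 × 9.81 / 1000 = 8.58375 kN/m³.
A = π(0.9)² = 2.54469 m².
From F = γ·h_c·A, the centroid depth is h_c = 47.0/(8.58375 × 2.54469) = 2.15172 m.
The plate makes 60° with the vertical, i.e. θ = 90° − 60° = 30° to the horizontal. Measuring y along the incline from the free-surface line, vertical depth h = y·sinθ with sinθ = 0.500000.
Along the incline, y_c = h_c/sinθ = 2.15172/0.500000 = 4.30344 m.
The centroid is at the centre, 0.9 m below the top of the plate, so the highest point sits at y_top = 4.30344 − 0.9 = 3.40344 m along the incline.

y_top ≈ 3.40 m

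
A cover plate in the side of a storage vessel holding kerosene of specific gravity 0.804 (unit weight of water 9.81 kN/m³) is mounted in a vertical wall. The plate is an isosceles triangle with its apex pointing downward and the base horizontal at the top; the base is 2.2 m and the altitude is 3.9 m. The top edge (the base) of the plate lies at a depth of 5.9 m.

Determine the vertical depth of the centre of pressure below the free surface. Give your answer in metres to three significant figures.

γ = 0.804 × 9.81 = 7.88724 kN/m³.
With the apex down, the centroid sits h/3 = 3.9/3 = 1.3 m below the base (the top edge), so the centroid depth is h_c = 5.9 + 1.3 = 7.2 m.
A = ½ × 2.2 × 3.9 = 4.29 m².
Resultant F = γ·h_c·A = 7.88724 × 7.2 × 4.29 = 243.621 kN.
I_c = b·h³/36 = 2.2 × 3.9³/36 = 3.62505 m⁴.
Centre of pressure: y_p = y_c + I_c/(y_c·A) = 7.2 + 3.62505/(7.2 × 4.29) = 7.2 + 0.117361 = 7.31736 m along the plane.

h_p = 7.32 m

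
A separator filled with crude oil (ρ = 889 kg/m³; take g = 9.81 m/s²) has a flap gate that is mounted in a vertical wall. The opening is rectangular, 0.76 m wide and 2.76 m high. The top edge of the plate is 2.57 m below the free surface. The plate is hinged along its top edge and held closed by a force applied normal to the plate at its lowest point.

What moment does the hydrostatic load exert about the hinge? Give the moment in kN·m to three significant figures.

γ = ρg = 889 × 9.81 / 1000 = 8.72109 kN/m³.
The centroid lies 2.76/2 = 1.38 m below the top edge, so the centroid depth is h_c = 2.57 + 1.38 = 3.95 m.
A = 0.76 × 2.76 = 2.0976 m².
Resultant F = γ·h_c·A = 8.72109 × 3.95 × 2.0976 = 72.2588 kN.
I_c = b·h³/12 = 0.76 × 2.76³/12 = 1.33156 m⁴.
Centre of pressure: y_p = y_c + I_c/(y_c·A) = 3.95 + 1.33156/(3.95 × 2.0976) = 3.95 + 0.160709 = 4.11071 m along the plane.
The resultant acts 1.38 + 0.160709 = 1.54071 m (along the plate) below the hinge at the top edge, so the moment about the hinge is M = F × 1.54071 = 72.2588 × 1.54071 = 111.33 kN·m.

M ≈ 111 kN·m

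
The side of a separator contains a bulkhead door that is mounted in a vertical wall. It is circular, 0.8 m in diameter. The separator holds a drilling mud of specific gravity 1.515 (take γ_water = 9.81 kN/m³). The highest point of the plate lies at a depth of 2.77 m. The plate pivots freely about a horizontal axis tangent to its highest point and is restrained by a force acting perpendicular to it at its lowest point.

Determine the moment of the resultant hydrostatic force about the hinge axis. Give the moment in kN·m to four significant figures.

γ = 1.515 × 9.81 = 14.86215 kN/m³.
The centroid is at the centre, 0.4 m below the top of the plate, so the centroid depth is h_c = 2.77 + 0.4 = 3.17 m.
A = π(0.4)² = 0.502655 m².
Resultant F = γ·h_c·A = 14.86215 × 3.17 × 0.502655 = 23.6816 kN.
I_c = πr⁴/4 = π × 0.4⁴/4 = 0.0201062 m⁴.
Centre of pressure: y_p = y_c + I_c/(y_c·A) = 3.17 + 0.0201062/(3.17 × 0.502655) = 3.17 + 0.0126183 = 3.18262 m along the plane.
The resultant acts 0.4 + 0.0126183 = 0.412618 m (along the plate) below the hinge at the top edge, so the moment about the hinge is M = F × 0.412618 = 23.6816 × 0.412618 = 9.77145 kN·m.

M ≈ 9.771 kN·m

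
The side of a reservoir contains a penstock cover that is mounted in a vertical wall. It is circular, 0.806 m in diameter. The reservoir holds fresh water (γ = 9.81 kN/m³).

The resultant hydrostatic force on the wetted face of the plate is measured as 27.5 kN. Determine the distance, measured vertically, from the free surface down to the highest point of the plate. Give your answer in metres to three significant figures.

d_top ≈ 5.09 m

γ = 9.81 kN/m³.
A = π(0.403)² = 0.510223 m².
From F = γ·h_c·A, the centroid depth is h_c = 27.5/(9.81 × 0.510223) = 5.49419 m.
The centroid is at the centre, 0.403 m below the top of the plate, so the highest point sits at h_top = 5.49419 − 0.403 = 5.09119 m below the surface.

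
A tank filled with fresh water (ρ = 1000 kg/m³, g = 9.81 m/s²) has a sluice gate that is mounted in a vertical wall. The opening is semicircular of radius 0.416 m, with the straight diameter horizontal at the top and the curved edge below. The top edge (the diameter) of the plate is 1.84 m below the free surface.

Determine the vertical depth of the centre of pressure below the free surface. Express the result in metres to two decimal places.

h_p = 2.02 m

γ = ρg = 1000 × 9.81 = 9810 N/m³ = 9.81 kN/m³.
The centroid of a semicircle lies 4r/(3π) = 0.176556 m from the diameter, here below the top edge, so the centroid depth is h_c = 1.84 + 0.176556 = 2.01656 m.
A = πr²/2 = π × 0.416²/2 = 0.271836 m².
Resultant F = γ·h_c·A = 9.81 × 2.01656 × 0.271836 = 5.37758 kN.
I_c = (π/8 − 8/(9π))·r⁴ = 0.109757 × 0.416⁴ = 0.00328704 m⁴.
Centre of pressure: y_p = y_c + I_c/(y_c·A) = 2.01656 + 0.00328704/(2.01656 × 0.271836) = 2.01656 + 0.00599635 = 2.02256 m along the plane.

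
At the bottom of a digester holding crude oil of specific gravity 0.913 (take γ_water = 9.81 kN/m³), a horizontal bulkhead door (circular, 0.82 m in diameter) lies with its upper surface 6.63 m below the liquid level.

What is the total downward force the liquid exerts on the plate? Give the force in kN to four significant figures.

γ = 0.913 × 9.81 = 8.95653 kN/m³.
The plate is horizontal, so pressure is uniform at p = γ·h = 8.95653 × 6.63 = 59.3818 kN/m².
A = π(0.41)² = 0.528102 m².
F = p·A = 59.3818 × 0.528102 = 31.3596 kN.

F ≈ 31.36 kN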